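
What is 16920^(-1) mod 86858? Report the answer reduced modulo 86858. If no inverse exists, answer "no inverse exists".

Euclidean algorithm on 86858, 16920:
86858 = 5·16920 + 2258
16920 = 7·2258 + 1114
2258 = 2·1114 + 30
1114 = 37·30 + 4
30 = 7·4 + 2
4 = 2·2 + 0
Since gcd = 2 > 1, 16920 is not a unit mod 86858.

no inverse exists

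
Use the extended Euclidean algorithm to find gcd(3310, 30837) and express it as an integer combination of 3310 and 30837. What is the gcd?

1

Apply Euclid's algorithm to 30837 and 3310:
30837 = 9*3310 + 1047
3310 = 3*1047 + 169
1047 = 6*169 + 33
169 = 5*33 + 4
33 = 8*4 + 1
4 = 4*1 + 0
gcd(3310, 30837) = 1.
Express as a combination:
1 = 33 − 8·4
1 = −8·169 + 41·33
1 = 41·1047 − 254·169
1 = −254·3310 + 803·1047
1 = 803·30837 − 7481·3310
So 1 = (803)·30837 + (-7481)·3310.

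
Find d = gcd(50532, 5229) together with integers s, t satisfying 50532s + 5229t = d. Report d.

Euclidean algorithm:
50532 = 9·5229 + 3471
5229 = 1·3471 + 1758
3471 = 1·1758 + 1713
1758 = 1·1713 + 45
1713 = 38·45 + 3
45 = 15·3 + 0
gcd(50532, 5229) = 3.
Back-substituting:
3 = 1713 − 38·45
3 = −38·1758 + 39·1713
3 = 39·3471 − 77·1758
3 = −77·5229 + 116·3471
3 = 116·50532 − 1121·5229
So 3 = (116)·50532 + (-1121)·5229.

3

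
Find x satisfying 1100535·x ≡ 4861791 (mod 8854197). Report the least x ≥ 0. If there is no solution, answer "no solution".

2783352

First find gcd(1100535, 8854197):
8854197 = 8×1100535 + 49917
1100535 = 22×49917 + 2361
49917 = 21×2361 + 336
2361 = 7×336 + 9
336 = 37×9 + 3
9 = 3×3 + 0
gcd = 3 and 3 | 4861791, so solutions exist. Divide through by 3: 366845x ≡ 1620597 (mod 2951399).
Now find 366845⁻¹ mod 2951399:
2951399 = 8·366845 + 16639
366845 = 22·16639 + 787
16639 = 21·787 + 112
787 = 7·112 + 3
112 = 37·3 + 1
3 = 3·1 + 0
Back-substitute:
1 = 112 − 37·3
1 = −37·787 + 260·112
1 = 260·16639 − 5497·787
1 = −5497·366845 + 121194·16639
1 = 121194·2951399 − 975049·366845
So 366845·(-975049) ≡ 1 (mod 2951399), i.e. 366845⁻¹ ≡ 1976350.
Then x ≡ 1976350·1620597 ≡ 2783352 (mod 2951399); the smallest non-negative solution is x = 2783352.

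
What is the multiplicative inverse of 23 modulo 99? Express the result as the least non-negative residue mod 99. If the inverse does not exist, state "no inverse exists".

56

gcd(99, 23) by repeated division:
99 = 4*23 + 7
23 = 3*7 + 2
7 = 3*2 + 1
2 = 2*1 + 0
The gcd is 1. Working backward:
1 = 7 − 3·2
1 = −3·23 + 10·7
1 = 10·99 − 43·23
So 23·(-43) ≡ 1 (mod 99), and -43 ≡ 56 (mod 99).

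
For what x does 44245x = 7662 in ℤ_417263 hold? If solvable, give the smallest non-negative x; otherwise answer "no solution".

274727

First find gcd(44245, 417263):
417263 = 9×44245 + 19058
44245 = 2×19058 + 6129
19058 = 3×6129 + 671
6129 = 9×671 + 90
671 = 7×90 + 41
90 = 2×41 + 8
41 = 5×8 + 1
8 = 8×1 + 0
gcd = 1, so a unique solution mod 417263 exists.
Back-substitute for the Bézout coefficients:
1 = 41 − 5·8
1 = −5·90 + 11·41
1 = 11·671 − 82·90
1 = −82·6129 + 749·671
1 = 749·19058 − 2329·6129
1 = −2329·44245 + 5407·19058
1 = 5407·417263 − 50992·44245
So 44245·(-50992) ≡ 1 (mod 417263), giving 44245⁻¹ ≡ 366271.
x ≡ 44245⁻¹·7662 ≡ 366271·7662 ≡ 274727 (mod 417263).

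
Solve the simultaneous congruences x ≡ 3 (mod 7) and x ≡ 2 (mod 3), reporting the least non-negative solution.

17

Write x = 3 + 7·k. Then 7·k ≡ 2 − 3 ≡ 2 (mod 3).
Need 7⁻¹ mod 3. Extended Euclid on (3, 1):
3 = 3·1 + 0
7⁻¹ ≡ 1 (mod 3), so k ≡ 1·2 ≡ 2 (mod 3).
x = 3 + 7·2 = 17.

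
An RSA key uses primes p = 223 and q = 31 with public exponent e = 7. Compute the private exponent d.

φ(n) = (p−1)(q−1) = 222·30 = 6660.
Need d with 7·d ≡ 1 (mod 6660). Apply the extended Euclidean algorithm:
6660 = 951*7 + 3
7 = 2*3 + 1
3 = 3*1 + 0
Back-substitute:
1 = 7 − 2·3
1 = −2·6660 + 1903·7
So 7·1903 ≡ 1 (mod 6660), hence d = 1903.

1903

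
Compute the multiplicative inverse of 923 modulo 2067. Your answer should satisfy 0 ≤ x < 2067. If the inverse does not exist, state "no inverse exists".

Compute gcd(923, 2067):
2067 = 2×923 + 221
923 = 4×221 + 39
221 = 5×39 + 26
39 = 1×26 + 13
26 = 2×13 + 0
gcd(923, 2067) = 13 ≠ 1, so 923 has no multiplicative inverse modulo 2067.

no inverse exists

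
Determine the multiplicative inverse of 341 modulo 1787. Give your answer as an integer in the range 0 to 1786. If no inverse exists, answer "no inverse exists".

414

Apply the Euclidean algorithm to 1787 and 341:
1787 = 5*341 + 82
341 = 4*82 + 13
82 = 6*13 + 4
13 = 3*4 + 1
4 = 4*1 + 0
gcd = 1, so the inverse exists. Back-substitute:
1 = 13 − 3·4
1 = −3·82 + 19·13
1 = 19·341 − 79·82
1 = −79·1787 + 414·341
So 341·414 ≡ 1 (mod 1787).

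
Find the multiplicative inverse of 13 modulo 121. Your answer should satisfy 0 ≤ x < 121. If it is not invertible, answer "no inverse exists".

Run Euclid on (121, 13):
121 = 9·13 + 4
13 = 3·4 + 1
4 = 4·1 + 0
gcd = 1, so the inverse exists. Back-substitute:
1 = 13 − 3·4
1 = −3·121 + 28·13
So 13·28 ≡ 1 (mod 121).

28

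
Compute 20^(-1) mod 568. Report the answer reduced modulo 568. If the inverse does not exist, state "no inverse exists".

no inverse exists

Euclidean algorithm on 568, 20:
568 = 28*20 + 8
20 = 2*8 + 4
8 = 2*4 + 0
gcd(20, 568) = 4 ≠ 1, so 20 has no multiplicative inverse modulo 568.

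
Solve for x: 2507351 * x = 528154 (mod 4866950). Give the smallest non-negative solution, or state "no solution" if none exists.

First find gcd(2507351, 4866950):
4866950 = 1×2507351 + 2359599
2507351 = 1×2359599 + 147752
2359599 = 15×147752 + 143319
147752 = 1×143319 + 4433
143319 = 32×4433 + 1463
4433 = 3×1463 + 44
1463 = 33×44 + 11
44 = 4×11 + 0
gcd = 11 and 11 | 528154, so solutions exist. Divide through by 11: 227941x ≡ 48014 (mod 442450).
Now find 227941⁻¹ mod 442450:
442450 = 1·227941 + 214509
227941 = 1·214509 + 13432
214509 = 15·13432 + 13029
13432 = 1·13029 + 403
13029 = 32·403 + 133
403 = 3·133 + 4
133 = 33·4 + 1
4 = 4·1 + 0
Back-substitute:
1 = 133 − 33·4
1 = −33·403 + 100·133
1 = 100·13029 − 3233·403
1 = −3233·13432 + 3333·13029
1 = 3333·214509 − 53228·13432
1 = −53228·227941 + 56561·214509
1 = 56561·442450 − 109789·227941
So 227941·(-109789) ≡ 1 (mod 442450), i.e. 227941⁻¹ ≡ 332661.
Then x ≡ 332661·48014 ≡ 382704 (mod 442450); the smallest non-negative solution is x = 382704.

382704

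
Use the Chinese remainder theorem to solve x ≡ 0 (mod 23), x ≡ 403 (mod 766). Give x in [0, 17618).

14191

Write x = 0 + 23·k. Then 23·k ≡ 403 − 0 ≡ 403 (mod 766).
Need 23⁻¹ mod 766. Extended Euclid on (766, 23):
766 = 33*23 + 7
23 = 3*7 + 2
7 = 3*2 + 1
2 = 2*1 + 0
Back-substitute:
1 = 7 − 3·2
1 = −3·23 + 10·7
1 = 10·766 − 333·23
23⁻¹ ≡ 433 (mod 766), so k ≡ 433·403 ≡ 617 (mod 766).
x = 0 + 23·617 = 14191.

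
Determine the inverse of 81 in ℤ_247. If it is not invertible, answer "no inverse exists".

gcd(247, 81) by repeated division:
247 = 3·81 + 4
81 = 20·4 + 1
4 = 4·1 + 0
Since gcd(81, 247) = 1, back-substitute to write 1 as a combination:
1 = 81 − 20·4
1 = −20·247 + 61·81
So 81·61 ≡ 1 (mod 247).

61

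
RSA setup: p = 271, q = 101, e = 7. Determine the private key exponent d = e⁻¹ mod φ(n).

23143

φ(n) = (p−1)(q−1) = 270·100 = 27000.
Need d with 7·d ≡ 1 (mod 27000). Apply the extended Euclidean algorithm:
27000 = 3857*7 + 1
7 = 7*1 + 0
Back-substitute:
1 = 27000 − 3857·7
So 7·(-3857) ≡ 1 (mod 27000), hence d ≡ -3857 ≡ 23143 (mod 27000).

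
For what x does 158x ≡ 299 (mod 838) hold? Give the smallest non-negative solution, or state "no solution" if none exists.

gcd(158, 838):
838 = 5*158 + 48
158 = 3*48 + 14
48 = 3*14 + 6
14 = 2*6 + 2
6 = 3*2 + 0
gcd = 2, but 2 ∤ 299, so the congruence has no solution.

no solution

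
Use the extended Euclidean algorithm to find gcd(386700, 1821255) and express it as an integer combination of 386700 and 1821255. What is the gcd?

15

Euclidean algorithm:
1821255 = 4*386700 + 274455
386700 = 1*274455 + 112245
274455 = 2*112245 + 49965
112245 = 2*49965 + 12315
49965 = 4*12315 + 705
12315 = 17*705 + 330
705 = 2*330 + 45
330 = 7*45 + 15
45 = 3*15 + 0
gcd(386700, 1821255) = 15.
Back-substituting:
15 = 330 − 7·45
15 = −7·705 + 15·330
15 = 15·12315 − 262·705
15 = −262·49965 + 1063·12315
15 = 1063·112245 − 2388·49965
15 = −2388·274455 + 5839·112245
15 = 5839·386700 − 8227·274455
15 = −8227·1821255 + 38747·386700
So 15 = (-8227)·1821255 + (38747)·386700.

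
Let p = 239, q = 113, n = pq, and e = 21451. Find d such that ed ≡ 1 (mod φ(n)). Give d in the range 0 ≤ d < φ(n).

17827

φ(n) = (p−1)(q−1) = 238·112 = 26656.
Need d with 21451·d ≡ 1 (mod 26656). Apply the extended Euclidean algorithm:
26656 = 1·21451 + 5205
21451 = 4·5205 + 631
5205 = 8·631 + 157
631 = 4·157 + 3
157 = 52·3 + 1
3 = 3·1 + 0
Back-substitute:
1 = 157 − 52·3
1 = −52·631 + 209·157
1 = 209·5205 − 1724·631
1 = −1724·21451 + 7105·5205
1 = 7105·26656 − 8829·21451
So 21451·(-8829) ≡ 1 (mod 26656), hence d ≡ -8829 ≡ 17827 (mod 26656).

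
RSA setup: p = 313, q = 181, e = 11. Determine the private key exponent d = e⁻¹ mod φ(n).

10211

φ(n) = (p−1)(q−1) = 312·180 = 56160.
Need d with 11·d ≡ 1 (mod 56160). Apply the extended Euclidean algorithm:
56160 = 5105·11 + 5
11 = 2·5 + 1
5 = 5·1 + 0
Back-substitute:
1 = 11 − 2·5
1 = −2·56160 + 10211·11
So 11·10211 ≡ 1 (mod 56160), hence d = 10211.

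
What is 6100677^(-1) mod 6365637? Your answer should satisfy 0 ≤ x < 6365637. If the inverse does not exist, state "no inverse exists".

Euclidean algorithm on 6365637, 6100677:
6365637 = 1*6100677 + 264960
6100677 = 23*264960 + 6597
264960 = 40*6597 + 1080
6597 = 6*1080 + 117
1080 = 9*117 + 27
117 = 4*27 + 9
27 = 3*9 + 0
Since gcd = 9 > 1, 6100677 is not a unit mod 6365637.

no inverse exists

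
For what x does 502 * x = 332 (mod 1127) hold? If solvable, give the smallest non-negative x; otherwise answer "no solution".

975

First find gcd(502, 1127):
1127 = 2*502 + 123
502 = 4*123 + 10
123 = 12*10 + 3
10 = 3*3 + 1
3 = 3*1 + 0
gcd = 1, so a unique solution mod 1127 exists.
Back-substitute for the Bézout coefficients:
1 = 10 − 3·3
1 = −3·123 + 37·10
1 = 37·502 − 151·123
1 = −151·1127 + 339·502
So 502·(339) ≡ 1 (mod 1127), giving 502⁻¹ ≡ 339.
x ≡ 502⁻¹·332 ≡ 339·332 ≡ 975 (mod 1127).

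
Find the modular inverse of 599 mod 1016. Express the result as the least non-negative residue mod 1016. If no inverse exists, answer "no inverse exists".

Run Euclid on (1016, 599):
1016 = 1·599 + 417
599 = 1·417 + 182
417 = 2·182 + 53
182 = 3·53 + 23
53 = 2·23 + 7
23 = 3·7 + 2
7 = 3·2 + 1
2 = 2·1 + 0
Since gcd(599, 1016) = 1, back-substitute to write 1 as a combination:
1 = 7 − 3·2
1 = −3·23 + 10·7
1 = 10·53 − 23·23
1 = −23·182 + 79·53
1 = 79·417 − 181·182
1 = −181·599 + 260·417
1 = 260·1016 − 441·599
Thus 599·(-441) ≡ 1 (mod 1016); reducing, -441 mod 1016 = 575.

575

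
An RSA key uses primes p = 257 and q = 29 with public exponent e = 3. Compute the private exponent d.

4779

φ(n) = (p−1)(q−1) = 256·28 = 7168.
Need d with 3·d ≡ 1 (mod 7168). Apply the extended Euclidean algorithm:
7168 = 2389×3 + 1
3 = 3×1 + 0
Back-substitute:
1 = 7168 − 2389·3
So 3·(-2389) ≡ 1 (mod 7168), hence d ≡ -2389 ≡ 4779 (mod 7168).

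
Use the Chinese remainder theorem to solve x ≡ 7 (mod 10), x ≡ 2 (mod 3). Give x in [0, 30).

Write x = 7 + 10·k. Then 10·k ≡ 2 − 7 ≡ 1 (mod 3).
Need 10⁻¹ mod 3. Extended Euclid on (3, 1):
3 = 3·1 + 0
10⁻¹ ≡ 1 (mod 3), so k ≡ 1·1 ≡ 1 (mod 3).
x = 7 + 10·1 = 17.

17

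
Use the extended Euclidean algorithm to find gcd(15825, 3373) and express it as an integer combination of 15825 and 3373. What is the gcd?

Repeated division:
15825 = 4×3373 + 2333
3373 = 1×2333 + 1040
2333 = 2×1040 + 253
1040 = 4×253 + 28
253 = 9×28 + 1
28 = 28×1 + 0
gcd(15825, 3373) = 1.
Back-substituting:
1 = 253 − 9·28
1 = −9·1040 + 37·253
1 = 37·2333 − 83·1040
1 = −83·3373 + 120·2333
1 = 120·15825 − 563·3373
So 1 = (120)·15825 + (-563)·3373.

1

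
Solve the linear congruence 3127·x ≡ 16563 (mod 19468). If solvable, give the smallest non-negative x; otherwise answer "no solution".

14281

First find gcd(3127, 19468):
19468 = 6×3127 + 706
3127 = 4×706 + 303
706 = 2×303 + 100
303 = 3×100 + 3
100 = 33×3 + 1
3 = 3×1 + 0
gcd = 1, so a unique solution mod 19468 exists.
Back-substitute for the Bézout coefficients:
1 = 100 − 33·3
1 = −33·303 + 100·100
1 = 100·706 − 233·303
1 = −233·3127 + 1032·706
1 = 1032·19468 − 6425·3127
So 3127·(-6425) ≡ 1 (mod 19468), giving 3127⁻¹ ≡ 13043.
x ≡ 3127⁻¹·16563 ≡ 13043·16563 ≡ 14281 (mod 19468).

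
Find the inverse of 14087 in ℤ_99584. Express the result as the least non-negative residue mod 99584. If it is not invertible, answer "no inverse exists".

48311

Run Euclid on (99584, 14087):
99584 = 7·14087 + 975
14087 = 14·975 + 437
975 = 2·437 + 101
437 = 4·101 + 33
101 = 3·33 + 2
33 = 16·2 + 1
2 = 2·1 + 0
Since gcd(14087, 99584) = 1, back-substitute to write 1 as a combination:
1 = 33 − 16·2
1 = −16·101 + 49·33
1 = 49·437 − 212·101
1 = −212·975 + 473·437
1 = 473·14087 − 6834·975
1 = −6834·99584 + 48311·14087
So 14087·48311 ≡ 1 (mod 99584).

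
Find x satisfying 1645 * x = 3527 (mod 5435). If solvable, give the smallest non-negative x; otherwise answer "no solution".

gcd(1645, 5435):
5435 = 3*1645 + 500
1645 = 3*500 + 145
500 = 3*145 + 65
145 = 2*65 + 15
65 = 4*15 + 5
15 = 3*5 + 0
gcd = 5, but 5 ∤ 3527, so the congruence has no solution.

no solution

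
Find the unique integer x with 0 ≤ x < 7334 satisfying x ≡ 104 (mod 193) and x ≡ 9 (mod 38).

Write x = 104 + 193·k. Then 193·k ≡ 9 − 104 ≡ 19 (mod 38).
Need 193⁻¹ mod 38. Extended Euclid on (38, 3):
38 = 12·3 + 2
3 = 1·2 + 1
2 = 2·1 + 0
Back-substitute:
1 = 3 − 2
1 = −38 + 13·3
193⁻¹ ≡ 13 (mod 38), so k ≡ 13·19 ≡ 19 (mod 38).
x = 104 + 193·19 = 3771.

3771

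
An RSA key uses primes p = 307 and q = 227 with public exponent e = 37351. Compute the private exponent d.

14527

φ(n) = (p−1)(q−1) = 306·226 = 69156.
Need d with 37351·d ≡ 1 (mod 69156). Apply the extended Euclidean algorithm:
69156 = 1×37351 + 31805
37351 = 1×31805 + 5546
31805 = 5×5546 + 4075
5546 = 1×4075 + 1471
4075 = 2×1471 + 1133
1471 = 1×1133 + 338
1133 = 3×338 + 119
338 = 2×119 + 100
119 = 1×100 + 19
100 = 5×19 + 5
19 = 3×5 + 4
5 = 1×4 + 1
4 = 4×1 + 0
Back-substitute:
1 = 5 − 4
1 = −19 + 4·5
1 = 4·100 − 21·19
1 = −21·119 + 25·100
1 = 25·338 − 71·119
1 = −71·1133 + 238·338
1 = 238·1471 − 309·1133
1 = −309·4075 + 856·1471
1 = 856·5546 − 1165·4075
1 = −1165·31805 + 6681·5546
1 = 6681·37351 − 7846·31805
1 = −7846·69156 + 14527·37351
So 37351·14527 ≡ 1 (mod 69156), hence d = 14527.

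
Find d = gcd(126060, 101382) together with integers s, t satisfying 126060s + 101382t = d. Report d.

Repeated division:
126060 = 1×101382 + 24678
101382 = 4×24678 + 2670
24678 = 9×2670 + 648
2670 = 4×648 + 78
648 = 8×78 + 24
78 = 3×24 + 6
24 = 4×6 + 0
gcd(126060, 101382) = 6.
Working backward:
6 = 78 − 3·24
6 = −3·648 + 25·78
6 = 25·2670 − 103·648
6 = −103·24678 + 952·2670
6 = 952·101382 − 3911·24678
6 = −3911·126060 + 4863·101382
So 6 = (-3911)·126060 + (4863)·101382.

6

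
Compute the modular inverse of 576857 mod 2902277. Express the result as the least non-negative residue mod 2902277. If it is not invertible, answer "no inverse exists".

646689

Run Euclid on (2902277, 576857):
2902277 = 5*576857 + 17992
576857 = 32*17992 + 1113
17992 = 16*1113 + 184
1113 = 6*184 + 9
184 = 20*9 + 4
9 = 2*4 + 1
4 = 4*1 + 0
The gcd is 1. Working backward:
1 = 9 − 2·4
1 = −2·184 + 41·9
1 = 41·1113 − 248·184
1 = −248·17992 + 4009·1113
1 = 4009·576857 − 128536·17992
1 = −128536·2902277 + 646689·576857
So 576857·646689 ≡ 1 (mod 2902277).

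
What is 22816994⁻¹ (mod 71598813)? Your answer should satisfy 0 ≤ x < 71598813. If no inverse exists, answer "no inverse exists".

gcd(71598813, 22816994) by repeated division:
71598813 = 3×22816994 + 3147831
22816994 = 7×3147831 + 782177
3147831 = 4×782177 + 19123
782177 = 40×19123 + 17257
19123 = 1×17257 + 1866
17257 = 9×1866 + 463
1866 = 4×463 + 14
463 = 33×14 + 1
14 = 14×1 + 0
The gcd is 1. Working backward:
1 = 463 − 33·14
1 = −33·1866 + 133·463
1 = 133·17257 − 1230·1866
1 = −1230·19123 + 1363·17257
1 = 1363·782177 − 55750·19123
1 = −55750·3147831 + 224363·782177
1 = 224363·22816994 − 1626291·3147831
1 = −1626291·71598813 + 5103236·22816994
So 22816994·5103236 ≡ 1 (mod 71598813).

5103236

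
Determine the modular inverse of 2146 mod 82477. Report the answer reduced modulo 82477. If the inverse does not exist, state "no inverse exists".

8878

Run Euclid on (82477, 2146):
82477 = 38×2146 + 929
2146 = 2×929 + 288
929 = 3×288 + 65
288 = 4×65 + 28
65 = 2×28 + 9
28 = 3×9 + 1
9 = 9×1 + 0
gcd = 1, so the inverse exists. Back-substitute:
1 = 28 − 3·9
1 = −3·65 + 7·28
1 = 7·288 − 31·65
1 = −31·929 + 100·288
1 = 100·2146 − 231·929
1 = −231·82477 + 8878·2146
So 2146·8878 ≡ 1 (mod 82477).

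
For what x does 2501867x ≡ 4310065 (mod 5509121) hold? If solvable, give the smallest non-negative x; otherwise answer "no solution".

1465933

First find gcd(2501867, 5509121):
5509121 = 2×2501867 + 505387
2501867 = 4×505387 + 480319
505387 = 1×480319 + 25068
480319 = 19×25068 + 4027
25068 = 6×4027 + 906
4027 = 4×906 + 403
906 = 2×403 + 100
403 = 4×100 + 3
100 = 33×3 + 1
3 = 3×1 + 0
gcd = 1, so a unique solution mod 5509121 exists.
Back-substitute for the Bézout coefficients:
1 = 100 − 33·3
1 = −33·403 + 133·100
1 = 133·906 − 299·403
1 = −299·4027 + 1329·906
1 = 1329·25068 − 8273·4027
1 = −8273·480319 + 158516·25068
1 = 158516·505387 − 166789·480319
1 = −166789·2501867 + 825672·505387
1 = 825672·5509121 − 1818133·2501867
So 2501867·(-1818133) ≡ 1 (mod 5509121), giving 2501867⁻¹ ≡ 3690988.
x ≡ 2501867⁻¹·4310065 ≡ 3690988·4310065 ≡ 1465933 (mod 5509121).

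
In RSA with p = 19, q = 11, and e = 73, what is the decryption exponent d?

37

φ(n) = (p−1)(q−1) = 18·10 = 180.
Need d with 73·d ≡ 1 (mod 180). Apply the extended Euclidean algorithm:
180 = 2*73 + 34
73 = 2*34 + 5
34 = 6*5 + 4
5 = 1*4 + 1
4 = 4*1 + 0
Back-substitute:
1 = 5 − 4
1 = −34 + 7·5
1 = 7·73 − 15·34
1 = −15·180 + 37·73
So 73·37 ≡ 1 (mod 180), hence d = 37.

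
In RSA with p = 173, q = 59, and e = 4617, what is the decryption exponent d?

121

φ(n) = (p−1)(q−1) = 172·58 = 9976.
Need d with 4617·d ≡ 1 (mod 9976). Apply the extended Euclidean algorithm:
9976 = 2×4617 + 742
4617 = 6×742 + 165
742 = 4×165 + 82
165 = 2×82 + 1
82 = 82×1 + 0
Back-substitute:
1 = 165 − 2·82
1 = −2·742 + 9·165
1 = 9·4617 − 56·742
1 = −56·9976 + 121·4617
So 4617·121 ≡ 1 (mod 9976), hence d = 121.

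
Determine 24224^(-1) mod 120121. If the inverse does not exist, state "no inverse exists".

gcd(120121, 24224) by repeated division:
120121 = 4×24224 + 23225
24224 = 1×23225 + 999
23225 = 23×999 + 248
999 = 4×248 + 7
248 = 35×7 + 3
7 = 2×3 + 1
3 = 3×1 + 0
Since gcd(24224, 120121) = 1, back-substitute to write 1 as a combination:
1 = 7 − 2·3
1 = −2·248 + 71·7
1 = 71·999 − 286·248
1 = −286·23225 + 6649·999
1 = 6649·24224 − 6935·23225
1 = −6935·120121 + 34389·24224
So 24224·34389 ≡ 1 (mod 120121).

34389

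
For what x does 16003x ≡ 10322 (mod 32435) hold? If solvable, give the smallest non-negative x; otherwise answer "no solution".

First find gcd(16003, 32435):
32435 = 2×16003 + 429
16003 = 37×429 + 130
429 = 3×130 + 39
130 = 3×39 + 13
39 = 3×13 + 0
gcd = 13 and 13 | 10322, so solutions exist. Divide through by 13: 1231x ≡ 794 (mod 2495).
Now find 1231⁻¹ mod 2495:
2495 = 2×1231 + 33
1231 = 37×33 + 10
33 = 3×10 + 3
10 = 3×3 + 1
3 = 3×1 + 0
Back-substitute:
1 = 10 − 3·3
1 = −3·33 + 10·10
1 = 10·1231 − 373·33
1 = −373·2495 + 756·1231
So 1231⁻¹ ≡ 756 (mod 2495).
Then x ≡ 756·794 ≡ 1464 (mod 2495); the smallest non-negative solution is x = 1464.

1464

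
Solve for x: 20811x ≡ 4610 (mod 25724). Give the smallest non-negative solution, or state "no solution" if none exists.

First find gcd(20811, 25724):
25724 = 1×20811 + 4913
20811 = 4×4913 + 1159
4913 = 4×1159 + 277
1159 = 4×277 + 51
277 = 5×51 + 22
51 = 2×22 + 7
22 = 3×7 + 1
7 = 7×1 + 0
gcd = 1, so a unique solution mod 25724 exists.
Back-substitute for the Bézout coefficients:
1 = 22 − 3·7
1 = −3·51 + 7·22
1 = 7·277 − 38·51
1 = −38·1159 + 159·277
1 = 159·4913 − 674·1159
1 = −674·20811 + 2855·4913
1 = 2855·25724 − 3529·20811
So 20811·(-3529) ≡ 1 (mod 25724), giving 20811⁻¹ ≡ 22195.
x ≡ 20811⁻¹·4610 ≡ 22195·4610 ≡ 14602 (mod 25724).

14602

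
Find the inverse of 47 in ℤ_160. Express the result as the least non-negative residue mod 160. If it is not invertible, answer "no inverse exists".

143

Run Euclid on (160, 47):
160 = 3*47 + 19
47 = 2*19 + 9
19 = 2*9 + 1
9 = 9*1 + 0
Since gcd(47, 160) = 1, back-substitute to write 1 as a combination:
1 = 19 − 2·9
1 = −2·47 + 5·19
1 = 5·160 − 17·47
So 47·(-17) ≡ 1 (mod 160), and -17 ≡ 143 (mod 160).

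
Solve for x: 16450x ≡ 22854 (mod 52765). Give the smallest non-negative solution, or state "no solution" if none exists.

gcd(16450, 52765):
52765 = 3·16450 + 3415
16450 = 4·3415 + 2790
3415 = 1·2790 + 625
2790 = 4·625 + 290
625 = 2·290 + 45
290 = 6·45 + 20
45 = 2·20 + 5
20 = 4·5 + 0
gcd = 5, but 5 ∤ 22854, so the congruence has no solution.

no solution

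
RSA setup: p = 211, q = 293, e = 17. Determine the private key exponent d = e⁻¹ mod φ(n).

57713

φ(n) = (p−1)(q−1) = 210·292 = 61320.
Need d with 17·d ≡ 1 (mod 61320). Apply the extended Euclidean algorithm:
61320 = 3607*17 + 1
17 = 17*1 + 0
Back-substitute:
1 = 61320 − 3607·17
So 17·(-3607) ≡ 1 (mod 61320), hence d ≡ -3607 ≡ 57713 (mod 61320).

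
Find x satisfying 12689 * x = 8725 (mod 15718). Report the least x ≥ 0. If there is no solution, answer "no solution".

First find gcd(12689, 15718):
15718 = 1*12689 + 3029
12689 = 4*3029 + 573
3029 = 5*573 + 164
573 = 3*164 + 81
164 = 2*81 + 2
81 = 40*2 + 1
2 = 2*1 + 0
gcd = 1, so a unique solution mod 15718 exists.
Back-substitute for the Bézout coefficients:
1 = 81 − 40·2
1 = −40·164 + 81·81
1 = 81·573 − 283·164
1 = −283·3029 + 1496·573
1 = 1496·12689 − 6267·3029
1 = −6267·15718 + 7763·12689
So 12689·(7763) ≡ 1 (mod 15718), giving 12689⁻¹ ≡ 7763.
x ≡ 12689⁻¹·8725 ≡ 7763·8725 ≡ 3313 (mod 15718).

3313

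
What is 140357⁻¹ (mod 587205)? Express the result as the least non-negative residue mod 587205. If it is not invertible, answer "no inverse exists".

515903

Run Euclid on (587205, 140357):
587205 = 4·140357 + 25777
140357 = 5·25777 + 11472
25777 = 2·11472 + 2833
11472 = 4·2833 + 140
2833 = 20·140 + 33
140 = 4·33 + 8
33 = 4·8 + 1
8 = 8·1 + 0
Since gcd(140357, 587205) = 1, back-substitute to write 1 as a combination:
1 = 33 − 4·8
1 = −4·140 + 17·33
1 = 17·2833 − 344·140
1 = −344·11472 + 1393·2833
1 = 1393·25777 − 3130·11472
1 = −3130·140357 + 17043·25777
1 = 17043·587205 − 71302·140357
Hence 140357⁻¹ ≡ -71302 ≡ 515903 (mod 587205).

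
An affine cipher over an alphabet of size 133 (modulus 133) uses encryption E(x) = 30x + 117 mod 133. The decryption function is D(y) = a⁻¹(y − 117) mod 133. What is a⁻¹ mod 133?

102

Run Euclid on (133, 30):
133 = 4×30 + 13
30 = 2×13 + 4
13 = 3×4 + 1
4 = 4×1 + 0
Since gcd(30, 133) = 1, back-substitute to write 1 as a combination:
1 = 13 − 3·4
1 = −3·30 + 7·13
1 = 7·133 − 31·30
So 30·(-31) ≡ 1 (mod 133), and -31 ≡ 102 (mod 133).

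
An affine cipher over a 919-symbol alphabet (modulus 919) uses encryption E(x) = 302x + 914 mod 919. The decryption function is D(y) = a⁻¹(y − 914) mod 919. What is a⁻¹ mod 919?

636

Extended Euclidean algorithm:
919 = 3·302 + 13
302 = 23·13 + 3
13 = 4·3 + 1
3 = 3·1 + 0
Since gcd(302, 919) = 1, back-substitute to write 1 as a combination:
1 = 13 − 4·3
1 = −4·302 + 93·13
1 = 93·919 − 283·302
Hence 302⁻¹ ≡ -283 ≡ 636 (mod 919).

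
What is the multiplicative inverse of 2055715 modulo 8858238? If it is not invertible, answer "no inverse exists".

6009325

Apply the Euclidean algorithm to 8858238 and 2055715:
8858238 = 4·2055715 + 635378
2055715 = 3·635378 + 149581
635378 = 4·149581 + 37054
149581 = 4·37054 + 1365
37054 = 27·1365 + 199
1365 = 6·199 + 171
199 = 1·171 + 28
171 = 6·28 + 3
28 = 9·3 + 1
3 = 3·1 + 0
gcd = 1, so the inverse exists. Back-substitute:
1 = 28 − 9·3
1 = −9·171 + 55·28
1 = 55·199 − 64·171
1 = −64·1365 + 439·199
1 = 439·37054 − 11917·1365
1 = −11917·149581 + 48107·37054
1 = 48107·635378 − 204345·149581
1 = −204345·2055715 + 661142·635378
1 = 661142·8858238 − 2848913·2055715
Hence 2055715⁻¹ ≡ -2848913 ≡ 6009325 (mod 8858238).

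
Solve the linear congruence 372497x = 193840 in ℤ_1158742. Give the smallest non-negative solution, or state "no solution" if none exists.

811198

First find gcd(372497, 1158742):
1158742 = 3*372497 + 41251
372497 = 9*41251 + 1238
41251 = 33*1238 + 397
1238 = 3*397 + 47
397 = 8*47 + 21
47 = 2*21 + 5
21 = 4*5 + 1
5 = 5*1 + 0
gcd = 1, so a unique solution mod 1158742 exists.
Back-substitute for the Bézout coefficients:
1 = 21 − 4·5
1 = −4·47 + 9·21
1 = 9·397 − 76·47
1 = −76·1238 + 237·397
1 = 237·41251 − 7897·1238
1 = −7897·372497 + 71310·41251
1 = 71310·1158742 − 221827·372497
So 372497·(-221827) ≡ 1 (mod 1158742), giving 372497⁻¹ ≡ 936915.
x ≡ 372497⁻¹·193840 ≡ 936915·193840 ≡ 811198 (mod 1158742).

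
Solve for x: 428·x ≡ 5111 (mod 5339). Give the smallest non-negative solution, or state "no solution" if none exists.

1197

First find gcd(428, 5339):
5339 = 12*428 + 203
428 = 2*203 + 22
203 = 9*22 + 5
22 = 4*5 + 2
5 = 2*2 + 1
2 = 2*1 + 0
gcd = 1, so a unique solution mod 5339 exists.
Back-substitute for the Bézout coefficients:
1 = 5 − 2·2
1 = −2·22 + 9·5
1 = 9·203 − 83·22
1 = −83·428 + 175·203
1 = 175·5339 − 2183·428
So 428·(-2183) ≡ 1 (mod 5339), giving 428⁻¹ ≡ 3156.
x ≡ 428⁻¹·5111 ≡ 3156·5111 ≡ 1197 (mod 5339).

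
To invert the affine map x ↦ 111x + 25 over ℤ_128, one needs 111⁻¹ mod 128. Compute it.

15

gcd(128, 111) by repeated division:
128 = 1·111 + 17
111 = 6·17 + 9
17 = 1·9 + 8
9 = 1·8 + 1
8 = 8·1 + 0
Since gcd(111, 128) = 1, back-substitute to write 1 as a combination:
1 = 9 − 8
1 = −17 + 2·9
1 = 2·111 − 13·17
1 = −13·128 + 15·111
So 111·15 ≡ 1 (mod 128).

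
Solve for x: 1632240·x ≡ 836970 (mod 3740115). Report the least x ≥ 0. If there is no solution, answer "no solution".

First find gcd(1632240, 3740115):
3740115 = 2*1632240 + 475635
1632240 = 3*475635 + 205335
475635 = 2*205335 + 64965
205335 = 3*64965 + 10440
64965 = 6*10440 + 2325
10440 = 4*2325 + 1140
2325 = 2*1140 + 45
1140 = 25*45 + 15
45 = 3*15 + 0
gcd = 15 and 15 | 836970, so solutions exist. Divide through by 15: 108816x ≡ 55798 (mod 249341).
Now find 108816⁻¹ mod 249341:
249341 = 2*108816 + 31709
108816 = 3*31709 + 13689
31709 = 2*13689 + 4331
13689 = 3*4331 + 696
4331 = 6*696 + 155
696 = 4*155 + 76
155 = 2*76 + 3
76 = 25*3 + 1
3 = 3*1 + 0
Back-substitute:
1 = 76 − 25·3
1 = −25·155 + 51·76
1 = 51·696 − 229·155
1 = −229·4331 + 1425·696
1 = 1425·13689 − 4504·4331
1 = −4504·31709 + 10433·13689
1 = 10433·108816 − 35803·31709
1 = −35803·249341 + 82039·108816
So 108816⁻¹ ≡ 82039 (mod 249341).
Then x ≡ 82039·55798 ≡ 210044 (mod 249341); the smallest non-negative solution is x = 210044.

210044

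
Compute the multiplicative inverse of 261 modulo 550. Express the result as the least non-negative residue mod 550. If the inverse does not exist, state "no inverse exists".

491

Run Euclid on (550, 261):
550 = 2×261 + 28
261 = 9×28 + 9
28 = 3×9 + 1
9 = 9×1 + 0
Since gcd(261, 550) = 1, back-substitute to write 1 as a combination:
1 = 28 − 3·9
1 = −3·261 + 28·28
1 = 28·550 − 59·261
So 261·(-59) ≡ 1 (mod 550), and -59 ≡ 491 (mod 550).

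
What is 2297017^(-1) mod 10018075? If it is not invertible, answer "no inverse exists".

Extended Euclidean algorithm:
10018075 = 4×2297017 + 830007
2297017 = 2×830007 + 637003
830007 = 1×637003 + 193004
637003 = 3×193004 + 57991
193004 = 3×57991 + 19031
57991 = 3×19031 + 898
19031 = 21×898 + 173
898 = 5×173 + 33
173 = 5×33 + 8
33 = 4×8 + 1
8 = 8×1 + 0
Since gcd(2297017, 10018075) = 1, back-substitute to write 1 as a combination:
1 = 33 − 4·8
1 = −4·173 + 21·33
1 = 21·898 − 109·173
1 = −109·19031 + 2310·898
1 = 2310·57991 − 7039·19031
1 = −7039·193004 + 23427·57991
1 = 23427·637003 − 77320·193004
1 = −77320·830007 + 100747·637003
1 = 100747·2297017 − 278814·830007
1 = −278814·10018075 + 1216003·2297017
So 2297017·1216003 ≡ 1 (mod 10018075).

1216003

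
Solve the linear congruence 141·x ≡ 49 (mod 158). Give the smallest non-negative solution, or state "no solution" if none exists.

First find gcd(141, 158):
158 = 1*141 + 17
141 = 8*17 + 5
17 = 3*5 + 2
5 = 2*2 + 1
2 = 2*1 + 0
gcd = 1, so a unique solution mod 158 exists.
Back-substitute for the Bézout coefficients:
1 = 5 − 2·2
1 = −2·17 + 7·5
1 = 7·141 − 58·17
1 = −58·158 + 65·141
So 141·(65) ≡ 1 (mod 158), giving 141⁻¹ ≡ 65.
x ≡ 141⁻¹·49 ≡ 65·49 ≡ 25 (mod 158).

25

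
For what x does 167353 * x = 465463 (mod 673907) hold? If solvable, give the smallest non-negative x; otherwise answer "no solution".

311577

First find gcd(167353, 673907):
673907 = 4*167353 + 4495
167353 = 37*4495 + 1038
4495 = 4*1038 + 343
1038 = 3*343 + 9
343 = 38*9 + 1
9 = 9*1 + 0
gcd = 1, so a unique solution mod 673907 exists.
Back-substitute for the Bézout coefficients:
1 = 343 − 38·9
1 = −38·1038 + 115·343
1 = 115·4495 − 498·1038
1 = −498·167353 + 18541·4495
1 = 18541·673907 − 74662·167353
So 167353·(-74662) ≡ 1 (mod 673907), giving 167353⁻¹ ≡ 599245.
x ≡ 167353⁻¹·465463 ≡ 599245·465463 ≡ 311577 (mod 673907).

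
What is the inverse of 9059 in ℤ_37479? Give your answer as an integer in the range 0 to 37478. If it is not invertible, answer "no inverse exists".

20624

Apply the Euclidean algorithm to 37479 and 9059:
37479 = 4×9059 + 1243
9059 = 7×1243 + 358
1243 = 3×358 + 169
358 = 2×169 + 20
169 = 8×20 + 9
20 = 2×9 + 2
9 = 4×2 + 1
2 = 2×1 + 0
gcd = 1, so the inverse exists. Back-substitute:
1 = 9 − 4·2
1 = −4·20 + 9·9
1 = 9·169 − 76·20
1 = −76·358 + 161·169
1 = 161·1243 − 559·358
1 = −559·9059 + 4074·1243
1 = 4074·37479 − 16855·9059
Hence 9059⁻¹ ≡ -16855 ≡ 20624 (mod 37479).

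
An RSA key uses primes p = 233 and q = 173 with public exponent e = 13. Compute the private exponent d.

33765

φ(n) = (p−1)(q−1) = 232·172 = 39904.
Need d with 13·d ≡ 1 (mod 39904). Apply the extended Euclidean algorithm:
39904 = 3069×13 + 7
13 = 1×7 + 6
7 = 1×6 + 1
6 = 6×1 + 0
Back-substitute:
1 = 7 − 6
1 = −13 + 2·7
1 = 2·39904 − 6139·13
So 13·(-6139) ≡ 1 (mod 39904), hence d ≡ -6139 ≡ 33765 (mod 39904).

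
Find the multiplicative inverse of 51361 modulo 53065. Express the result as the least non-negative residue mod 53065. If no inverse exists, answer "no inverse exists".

18716

Apply the Euclidean algorithm to 53065 and 51361:
53065 = 1*51361 + 1704
51361 = 30*1704 + 241
1704 = 7*241 + 17
241 = 14*17 + 3
17 = 5*3 + 2
3 = 1*2 + 1
2 = 2*1 + 0
Since gcd(51361, 53065) = 1, back-substitute to write 1 as a combination:
1 = 3 − 2
1 = −17 + 6·3
1 = 6·241 − 85·17
1 = −85·1704 + 601·241
1 = 601·51361 − 18115·1704
1 = −18115·53065 + 18716·51361
So 51361·18716 ≡ 1 (mod 53065).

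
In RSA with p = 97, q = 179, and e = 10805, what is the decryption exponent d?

φ(n) = (p−1)(q−1) = 96·178 = 17088.
Need d with 10805·d ≡ 1 (mod 17088). Apply the extended Euclidean algorithm:
17088 = 1·10805 + 6283
10805 = 1·6283 + 4522
6283 = 1·4522 + 1761
4522 = 2·1761 + 1000
1761 = 1·1000 + 761
1000 = 1·761 + 239
761 = 3·239 + 44
239 = 5·44 + 19
44 = 2·19 + 6
19 = 3·6 + 1
6 = 6·1 + 0
Back-substitute:
1 = 19 − 3·6
1 = −3·44 + 7·19
1 = 7·239 − 38·44
1 = −38·761 + 121·239
1 = 121·1000 − 159·761
1 = −159·1761 + 280·1000
1 = 280·4522 − 719·1761
1 = −719·6283 + 999·4522
1 = 999·10805 − 1718·6283
1 = −1718·17088 + 2717·10805
So 10805·2717 ≡ 1 (mod 17088), hence d = 2717.

2717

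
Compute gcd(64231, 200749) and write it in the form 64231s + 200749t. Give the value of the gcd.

Repeated division:
200749 = 3*64231 + 8056
64231 = 7*8056 + 7839
8056 = 1*7839 + 217
7839 = 36*217 + 27
217 = 8*27 + 1
27 = 27*1 + 0
gcd(64231, 200749) = 1.
Back-substituting:
1 = 217 − 8·27
1 = −8·7839 + 289·217
1 = 289·8056 − 297·7839
1 = −297·64231 + 2368·8056
1 = 2368·200749 − 7401·64231
So 1 = (2368)·200749 + (-7401)·64231.

1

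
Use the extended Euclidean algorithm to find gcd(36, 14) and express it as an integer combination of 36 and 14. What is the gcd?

Repeated division:
36 = 2×14 + 8
14 = 1×8 + 6
8 = 1×6 + 2
6 = 3×2 + 0
gcd(36, 14) = 2.
Working backward:
2 = 8 − 6
2 = −14 + 2·8
2 = 2·36 − 5·14
So 2 = (2)·36 + (-5)·14.

2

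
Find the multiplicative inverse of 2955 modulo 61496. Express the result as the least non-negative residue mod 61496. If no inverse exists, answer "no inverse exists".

30363

Run Euclid on (61496, 2955):
61496 = 20*2955 + 2396
2955 = 1*2396 + 559
2396 = 4*559 + 160
559 = 3*160 + 79
160 = 2*79 + 2
79 = 39*2 + 1
2 = 2*1 + 0
Since gcd(2955, 61496) = 1, back-substitute to write 1 as a combination:
1 = 79 − 39·2
1 = −39·160 + 79·79
1 = 79·559 − 276·160
1 = −276·2396 + 1183·559
1 = 1183·2955 − 1459·2396
1 = −1459·61496 + 30363·2955
So 2955·30363 ≡ 1 (mod 61496).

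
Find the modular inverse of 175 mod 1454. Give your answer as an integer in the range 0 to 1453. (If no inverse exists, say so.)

673

Run Euclid on (1454, 175):
1454 = 8×175 + 54
175 = 3×54 + 13
54 = 4×13 + 2
13 = 6×2 + 1
2 = 2×1 + 0
The gcd is 1. Working backward:
1 = 13 − 6·2
1 = −6·54 + 25·13
1 = 25·175 − 81·54
1 = −81·1454 + 673·175
So 175·673 ≡ 1 (mod 1454).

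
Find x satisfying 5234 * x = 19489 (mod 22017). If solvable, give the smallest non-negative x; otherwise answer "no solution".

First find gcd(5234, 22017):
22017 = 4×5234 + 1081
5234 = 4×1081 + 910
1081 = 1×910 + 171
910 = 5×171 + 55
171 = 3×55 + 6
55 = 9×6 + 1
6 = 6×1 + 0
gcd = 1, so a unique solution mod 22017 exists.
Back-substitute for the Bézout coefficients:
1 = 55 − 9·6
1 = −9·171 + 28·55
1 = 28·910 − 149·171
1 = −149·1081 + 177·910
1 = 177·5234 − 857·1081
1 = −857·22017 + 3605·5234
So 5234·(3605) ≡ 1 (mod 22017), giving 5234⁻¹ ≡ 3605.
x ≡ 5234⁻¹·19489 ≡ 3605·19489 ≡ 1598 (mod 22017).

1598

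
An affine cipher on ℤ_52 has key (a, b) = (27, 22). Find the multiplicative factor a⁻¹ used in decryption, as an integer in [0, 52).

27

gcd(52, 27) by repeated division:
52 = 1×27 + 25
27 = 1×25 + 2
25 = 12×2 + 1
2 = 2×1 + 0
gcd = 1, so the inverse exists. Back-substitute:
1 = 25 − 12·2
1 = −12·27 + 13·25
1 = 13·52 − 25·27
So 27·(-25) ≡ 1 (mod 52), and -25 ≡ 27 (mod 52).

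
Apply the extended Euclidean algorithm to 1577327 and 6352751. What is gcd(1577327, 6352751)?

1

Euclidean algorithm:
6352751 = 4*1577327 + 43443
1577327 = 36*43443 + 13379
43443 = 3*13379 + 3306
13379 = 4*3306 + 155
3306 = 21*155 + 51
155 = 3*51 + 2
51 = 25*2 + 1
2 = 2*1 + 0
gcd(1577327, 6352751) = 1.
Back-substituting:
1 = 51 − 25·2
1 = −25·155 + 76·51
1 = 76·3306 − 1621·155
1 = −1621·13379 + 6560·3306
1 = 6560·43443 − 21301·13379
1 = −21301·1577327 + 773396·43443
1 = 773396·6352751 − 3114885·1577327
So 1 = (773396)·6352751 + (-3114885)·1577327.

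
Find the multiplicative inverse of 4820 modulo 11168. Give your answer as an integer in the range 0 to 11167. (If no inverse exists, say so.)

Euclidean algorithm on 11168, 4820:
11168 = 2×4820 + 1528
4820 = 3×1528 + 236
1528 = 6×236 + 112
236 = 2×112 + 12
112 = 9×12 + 4
12 = 3×4 + 0
The gcd is 4, not 1, hence no inverse exists.

no inverse exists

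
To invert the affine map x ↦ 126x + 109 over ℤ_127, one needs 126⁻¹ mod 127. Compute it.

gcd(127, 126) by repeated division:
127 = 1·126 + 1
126 = 126·1 + 0
gcd = 1, so the inverse exists. Back-substitute:
1 = 127 − 126
Thus 126·(-1) ≡ 1 (mod 127); reducing, -1 mod 127 = 126.

126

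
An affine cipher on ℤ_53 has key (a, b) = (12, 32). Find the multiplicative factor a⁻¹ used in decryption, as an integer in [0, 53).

Extended Euclidean algorithm:
53 = 4·12 + 5
12 = 2·5 + 2
5 = 2·2 + 1
2 = 2·1 + 0
Since gcd(12, 53) = 1, back-substitute to write 1 as a combination:
1 = 5 − 2·2
1 = −2·12 + 5·5
1 = 5·53 − 22·12
So 12·(-22) ≡ 1 (mod 53), and -22 ≡ 31 (mod 53).

31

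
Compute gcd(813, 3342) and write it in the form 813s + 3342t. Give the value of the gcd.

3

Euclidean algorithm:
3342 = 4*813 + 90
813 = 9*90 + 3
90 = 30*3 + 0
gcd(813, 3342) = 3.
Express as a combination:
3 = 813 − 9·90
3 = −9·3342 + 37·813
So 3 = (-9)·3342 + (37)·813.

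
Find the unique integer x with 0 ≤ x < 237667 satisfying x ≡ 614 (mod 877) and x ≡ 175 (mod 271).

87437

Write x = 614 + 877·k. Then 877·k ≡ 175 − 614 ≡ 103 (mod 271).
Need 877⁻¹ mod 271. Extended Euclid on (271, 64):
271 = 4×64 + 15
64 = 4×15 + 4
15 = 3×4 + 3
4 = 1×3 + 1
3 = 3×1 + 0
Back-substitute:
1 = 4 − 3
1 = −15 + 4·4
1 = 4·64 − 17·15
1 = −17·271 + 72·64
877⁻¹ ≡ 72 (mod 271), so k ≡ 72·103 ≡ 99 (mod 271).
x = 614 + 877·99 = 87437.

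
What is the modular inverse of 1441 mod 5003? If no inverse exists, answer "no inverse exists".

2656

Run Euclid on (5003, 1441):
5003 = 3×1441 + 680
1441 = 2×680 + 81
680 = 8×81 + 32
81 = 2×32 + 17
32 = 1×17 + 15
17 = 1×15 + 2
15 = 7×2 + 1
2 = 2×1 + 0
Since gcd(1441, 5003) = 1, back-substitute to write 1 as a combination:
1 = 15 − 7·2
1 = −7·17 + 8·15
1 = 8·32 − 15·17
1 = −15·81 + 38·32
1 = 38·680 − 319·81
1 = −319·1441 + 676·680
1 = 676·5003 − 2347·1441
So 1441·(-2347) ≡ 1 (mod 5003), and -2347 ≡ 2656 (mod 5003).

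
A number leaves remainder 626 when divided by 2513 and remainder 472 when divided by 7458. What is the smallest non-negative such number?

17802718

Write x = 626 + 2513·k. Then 2513·k ≡ 472 − 626 ≡ 7304 (mod 7458).
Need 2513⁻¹ mod 7458. Extended Euclid on (7458, 2513):
7458 = 2·2513 + 2432
2513 = 1·2432 + 81
2432 = 30·81 + 2
81 = 40·2 + 1
2 = 2·1 + 0
Back-substitute:
1 = 81 − 40·2
1 = −40·2432 + 1201·81
1 = 1201·2513 − 1241·2432
1 = −1241·7458 + 3683·2513
2513⁻¹ ≡ 3683 (mod 7458), so k ≡ 3683·7304 ≡ 7084 (mod 7458).
x = 626 + 2513·7084 = 17802718.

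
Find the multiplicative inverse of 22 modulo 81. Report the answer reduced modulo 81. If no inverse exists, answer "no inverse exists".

gcd(81, 22) by repeated division:
81 = 3×22 + 15
22 = 1×15 + 7
15 = 2×7 + 1
7 = 7×1 + 0
gcd = 1, so the inverse exists. Back-substitute:
1 = 15 − 2·7
1 = −2·22 + 3·15
1 = 3·81 − 11·22
Hence 22⁻¹ ≡ -11 ≡ 70 (mod 81).

70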